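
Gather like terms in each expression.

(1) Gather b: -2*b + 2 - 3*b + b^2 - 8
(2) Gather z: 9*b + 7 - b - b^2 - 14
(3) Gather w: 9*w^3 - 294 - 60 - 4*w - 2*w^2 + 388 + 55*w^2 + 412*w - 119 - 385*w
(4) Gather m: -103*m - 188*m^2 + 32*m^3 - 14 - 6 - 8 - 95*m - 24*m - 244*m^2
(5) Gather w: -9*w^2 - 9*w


(1) = b^2 - 5*b - 6
(2) = -b^2 + 8*b - 7
(3) = 9*w^3 + 53*w^2 + 23*w - 85
(4) = 32*m^3 - 432*m^2 - 222*m - 28
(5) = -9*w^2 - 9*w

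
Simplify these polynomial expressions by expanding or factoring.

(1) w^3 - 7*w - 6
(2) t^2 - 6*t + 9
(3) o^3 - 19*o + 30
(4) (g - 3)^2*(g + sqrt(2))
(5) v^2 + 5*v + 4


(1) = (w - 3)*(w + 1)*(w + 2)
(2) = (t - 3)^2
(3) = (o - 3)*(o - 2)*(o + 5)
(4) = g^3 - 6*g^2 + sqrt(2)*g^2 - 6*sqrt(2)*g + 9*g + 9*sqrt(2)
(5) = (v + 1)*(v + 4)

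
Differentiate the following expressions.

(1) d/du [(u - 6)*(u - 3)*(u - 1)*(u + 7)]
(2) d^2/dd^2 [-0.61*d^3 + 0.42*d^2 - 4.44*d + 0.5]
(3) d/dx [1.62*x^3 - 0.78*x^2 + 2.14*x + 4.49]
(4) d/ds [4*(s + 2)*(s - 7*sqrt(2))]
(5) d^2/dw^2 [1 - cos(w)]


(1) = 4*u^3 - 9*u^2 - 86*u + 171
(2) = 0.84 - 3.66*d
(3) = 4.86*x^2 - 1.56*x + 2.14
(4) = 8*s - 28*sqrt(2) + 8
(5) = cos(w)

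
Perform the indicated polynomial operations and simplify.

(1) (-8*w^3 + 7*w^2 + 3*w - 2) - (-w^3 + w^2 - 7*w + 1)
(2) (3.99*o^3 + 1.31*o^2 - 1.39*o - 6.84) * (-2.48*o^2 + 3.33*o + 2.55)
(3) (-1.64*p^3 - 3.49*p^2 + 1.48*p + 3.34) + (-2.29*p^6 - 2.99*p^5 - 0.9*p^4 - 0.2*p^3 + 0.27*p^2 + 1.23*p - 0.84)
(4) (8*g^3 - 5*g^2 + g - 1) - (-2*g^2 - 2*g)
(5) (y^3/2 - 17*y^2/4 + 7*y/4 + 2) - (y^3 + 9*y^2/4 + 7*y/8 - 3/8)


(1) = -7*w^3 + 6*w^2 + 10*w - 3
(2) = -9.8952*o^5 + 10.0379*o^4 + 17.984*o^3 + 15.675*o^2 - 26.3217*o - 17.442
(3) = -2.29*p^6 - 2.99*p^5 - 0.9*p^4 - 1.84*p^3 - 3.22*p^2 + 2.71*p + 2.5
(4) = 8*g^3 - 3*g^2 + 3*g - 1
(5) = -y^3/2 - 13*y^2/2 + 7*y/8 + 19/8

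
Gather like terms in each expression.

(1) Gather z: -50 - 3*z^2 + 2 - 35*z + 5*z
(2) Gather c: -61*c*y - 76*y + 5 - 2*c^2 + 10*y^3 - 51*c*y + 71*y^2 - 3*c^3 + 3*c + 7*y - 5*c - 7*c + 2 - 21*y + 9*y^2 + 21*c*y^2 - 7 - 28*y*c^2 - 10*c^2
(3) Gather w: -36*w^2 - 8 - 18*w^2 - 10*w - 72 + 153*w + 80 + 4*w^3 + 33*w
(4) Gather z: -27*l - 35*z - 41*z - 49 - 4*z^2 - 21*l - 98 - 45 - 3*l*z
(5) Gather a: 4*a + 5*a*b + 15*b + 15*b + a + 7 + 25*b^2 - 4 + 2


(1) = -3*z^2 - 30*z - 48
(2) = -3*c^3 + c^2*(-28*y - 12) + c*(21*y^2 - 112*y - 9) + 10*y^3 + 80*y^2 - 90*y
(3) = 4*w^3 - 54*w^2 + 176*w
(4) = -48*l - 4*z^2 + z*(-3*l - 76) - 192
(5) = a*(5*b + 5) + 25*b^2 + 30*b + 5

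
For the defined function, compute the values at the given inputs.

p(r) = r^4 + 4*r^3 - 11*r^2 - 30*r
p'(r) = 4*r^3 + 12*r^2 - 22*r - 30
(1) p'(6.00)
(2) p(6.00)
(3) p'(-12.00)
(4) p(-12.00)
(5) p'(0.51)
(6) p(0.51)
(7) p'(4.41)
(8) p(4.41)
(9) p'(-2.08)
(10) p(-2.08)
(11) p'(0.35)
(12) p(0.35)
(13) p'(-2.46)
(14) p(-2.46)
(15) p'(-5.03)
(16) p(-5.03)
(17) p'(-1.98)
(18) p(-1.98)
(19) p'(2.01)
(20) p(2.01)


(1) = 1134.00
(2) = 1584.00
(3) = -4950.00
(4) = 12600.00
(5) = -37.57
(6) = -17.56
(7) = 449.42
(8) = 375.06
(9) = 31.68
(10) = -2.47
(11) = -36.06
(12) = -11.66
(13) = 37.19
(14) = -15.69
(15) = -124.78
(16) = 3.67
(17) = 29.56
(18) = 0.60
(19) = 6.74
(20) = -55.94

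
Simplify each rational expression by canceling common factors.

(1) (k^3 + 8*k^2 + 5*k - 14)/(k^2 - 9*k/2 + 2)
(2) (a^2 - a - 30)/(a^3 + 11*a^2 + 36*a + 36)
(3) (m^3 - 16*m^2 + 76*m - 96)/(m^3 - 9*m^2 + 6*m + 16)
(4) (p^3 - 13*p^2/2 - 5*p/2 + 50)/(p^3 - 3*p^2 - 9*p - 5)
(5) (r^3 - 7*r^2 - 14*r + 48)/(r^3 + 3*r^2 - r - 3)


(1) = (2*k^3 + 16*k^2 + 10*k - 28)/(2*k^2 - 9*k + 4)
(2) = (a^2 - a - 30)/(a^3 + 11*a^2 + 36*a + 36)
(3) = (m - 6)/(m + 1)
(4) = (2*p^2 - 3*p - 20)/(2*p^2 + 4*p + 2)
(5) = (r^2 - 10*r + 16)/(r^2 - 1)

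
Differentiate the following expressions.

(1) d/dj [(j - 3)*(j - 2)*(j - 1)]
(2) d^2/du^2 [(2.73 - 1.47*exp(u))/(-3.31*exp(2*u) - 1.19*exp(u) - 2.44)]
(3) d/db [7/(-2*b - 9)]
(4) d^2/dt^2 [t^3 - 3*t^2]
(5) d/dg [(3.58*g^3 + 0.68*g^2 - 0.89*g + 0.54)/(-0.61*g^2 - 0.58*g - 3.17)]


(1) = 3*j^2 - 12*j + 11
(2) = (16.105467*exp(4*u) - 125.430795*exp(3*u) - 103.493439*exp(2*u) + 80.060043*exp(u) + 16.67862)*exp(u)/(36.264691*exp(6*u) + 39.113277*exp(5*u) + 94.260525*exp(4*u) + 59.350655*exp(3*u) + 69.4851*exp(2*u) + 21.254352*exp(u) + 14.526784)
(3) = 14/(2*b + 9)^2
(4) = 6*t - 6
(5) = (-2.1838*g^4 - 4.1528*g^3 - 34.9831*g^2 - 3.6524*g + 3.1345)/(0.3721*g^4 + 0.7076*g^3 + 4.2038*g^2 + 3.6772*g + 10.0489)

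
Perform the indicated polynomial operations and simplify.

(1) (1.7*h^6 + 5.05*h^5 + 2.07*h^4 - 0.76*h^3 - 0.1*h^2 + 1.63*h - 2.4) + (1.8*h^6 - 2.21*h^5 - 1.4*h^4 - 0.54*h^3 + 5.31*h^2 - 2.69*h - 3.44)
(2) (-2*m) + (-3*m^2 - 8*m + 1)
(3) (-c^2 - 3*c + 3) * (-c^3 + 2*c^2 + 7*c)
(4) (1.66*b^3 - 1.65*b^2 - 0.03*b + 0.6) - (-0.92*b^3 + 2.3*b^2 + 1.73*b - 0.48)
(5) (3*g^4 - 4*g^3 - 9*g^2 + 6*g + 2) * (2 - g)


(1) = 3.5*h^6 + 2.84*h^5 + 0.67*h^4 - 1.3*h^3 + 5.21*h^2 - 1.06*h - 5.84
(2) = -3*m^2 - 10*m + 1
(3) = c^5 + c^4 - 16*c^3 - 15*c^2 + 21*c
(4) = 2.58*b^3 - 3.95*b^2 - 1.76*b + 1.08
(5) = -3*g^5 + 10*g^4 + g^3 - 24*g^2 + 10*g + 4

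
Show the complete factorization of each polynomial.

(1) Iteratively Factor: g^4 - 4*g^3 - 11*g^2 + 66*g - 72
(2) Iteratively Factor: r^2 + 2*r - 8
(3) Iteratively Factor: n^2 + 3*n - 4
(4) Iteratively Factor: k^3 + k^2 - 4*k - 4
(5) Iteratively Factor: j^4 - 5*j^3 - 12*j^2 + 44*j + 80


(1) = (g + 4)*(g^3 - 8*g^2 + 21*g - 18) = (g - 3)*(g + 4)*(g^2 - 5*g + 6) = (g - 3)*(g - 2)*(g + 4)*(g - 3)
(2) = (r + 4)*(r - 2)
(3) = (n + 4)*(n - 1)
(4) = (k - 2)*(k^2 + 3*k + 2) = (k - 2)*(k + 2)*(k + 1)
(5) = (j + 2)*(j^3 - 7*j^2 + 2*j + 40) = (j - 4)*(j + 2)*(j^2 - 3*j - 10) = (j - 5)*(j - 4)*(j + 2)*(j + 2)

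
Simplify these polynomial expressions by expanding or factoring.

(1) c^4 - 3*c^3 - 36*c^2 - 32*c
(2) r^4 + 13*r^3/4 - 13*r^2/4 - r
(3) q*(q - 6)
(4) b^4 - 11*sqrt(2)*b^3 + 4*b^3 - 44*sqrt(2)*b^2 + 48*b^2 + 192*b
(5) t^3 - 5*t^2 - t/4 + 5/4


(1) = c*(c - 8)*(c + 1)*(c + 4)
(2) = r*(r - 1)*(r + 1/4)*(r + 4)
(3) = q^2 - 6*q
(4) = b*(b + 4)*(b - 8*sqrt(2))*(b - 3*sqrt(2))
(5) = (t - 5)*(t - 1/2)*(t + 1/2)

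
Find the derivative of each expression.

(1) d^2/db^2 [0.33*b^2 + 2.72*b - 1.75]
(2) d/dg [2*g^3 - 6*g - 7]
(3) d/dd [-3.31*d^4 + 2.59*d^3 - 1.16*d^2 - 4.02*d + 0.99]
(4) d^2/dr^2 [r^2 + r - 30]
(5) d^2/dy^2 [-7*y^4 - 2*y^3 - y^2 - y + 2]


(1) = 0.660000000000000
(2) = 6*g^2 - 6
(3) = -13.24*d^3 + 7.77*d^2 - 2.32*d - 4.02
(4) = 2
(5) = -84*y^2 - 12*y - 2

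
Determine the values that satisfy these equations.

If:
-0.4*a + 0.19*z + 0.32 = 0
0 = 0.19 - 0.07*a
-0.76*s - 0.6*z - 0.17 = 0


Then:
a = 2.71
s = -3.41
z = 4.03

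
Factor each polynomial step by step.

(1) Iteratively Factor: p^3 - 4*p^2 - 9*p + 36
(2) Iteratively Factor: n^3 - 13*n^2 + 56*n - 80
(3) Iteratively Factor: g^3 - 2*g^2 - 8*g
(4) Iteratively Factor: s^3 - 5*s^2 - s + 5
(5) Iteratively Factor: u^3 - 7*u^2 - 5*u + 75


(1) = (p + 3)*(p^2 - 7*p + 12) = (p - 4)*(p + 3)*(p - 3)
(2) = (n - 4)*(n^2 - 9*n + 20) = (n - 4)^2*(n - 5)
(3) = (g)*(g^2 - 2*g - 8) = g*(g - 4)*(g + 2)
(4) = (s + 1)*(s^2 - 6*s + 5) = (s - 1)*(s + 1)*(s - 5)
(5) = (u + 3)*(u^2 - 10*u + 25) = (u - 5)*(u + 3)*(u - 5)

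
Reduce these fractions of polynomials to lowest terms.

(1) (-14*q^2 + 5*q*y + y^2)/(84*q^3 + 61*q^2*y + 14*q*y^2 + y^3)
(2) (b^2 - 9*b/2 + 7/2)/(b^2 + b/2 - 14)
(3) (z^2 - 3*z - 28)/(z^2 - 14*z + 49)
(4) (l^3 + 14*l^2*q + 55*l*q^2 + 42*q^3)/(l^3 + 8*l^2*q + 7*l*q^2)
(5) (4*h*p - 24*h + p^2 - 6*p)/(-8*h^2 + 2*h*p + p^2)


(1) = (-2*q + y)/(12*q^2 + 7*q*y + y^2)
(2) = (b - 1)/(b + 4)
(3) = (z + 4)/(z - 7)
(4) = (l + 6*q)/l
(5) = (p - 6)/(-2*h + p)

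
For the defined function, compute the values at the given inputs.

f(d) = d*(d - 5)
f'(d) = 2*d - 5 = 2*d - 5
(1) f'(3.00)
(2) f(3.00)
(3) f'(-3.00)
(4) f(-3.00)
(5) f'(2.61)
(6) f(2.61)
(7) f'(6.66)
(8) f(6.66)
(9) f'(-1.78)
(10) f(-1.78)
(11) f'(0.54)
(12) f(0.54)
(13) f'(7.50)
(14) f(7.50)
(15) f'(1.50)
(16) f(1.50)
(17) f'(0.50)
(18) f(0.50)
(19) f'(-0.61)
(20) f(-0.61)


(1) = 1.00
(2) = -6.00
(3) = -11.00
(4) = 24.00
(5) = 0.22
(6) = -6.24
(7) = 8.32
(8) = 11.06
(9) = -8.56
(10) = 12.07
(11) = -3.92
(12) = -2.41
(13) = 10.00
(14) = 18.75
(15) = -2.00
(16) = -5.25
(17) = -4.00
(18) = -2.25
(19) = -6.22
(20) = 3.42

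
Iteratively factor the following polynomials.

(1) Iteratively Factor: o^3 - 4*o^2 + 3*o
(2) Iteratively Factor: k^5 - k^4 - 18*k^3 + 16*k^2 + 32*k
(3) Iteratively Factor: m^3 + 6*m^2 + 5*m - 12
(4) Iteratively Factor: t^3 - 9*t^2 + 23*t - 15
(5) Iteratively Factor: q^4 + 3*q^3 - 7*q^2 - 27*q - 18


(1) = (o - 1)*(o^2 - 3*o) = (o - 3)*(o - 1)*(o)
(2) = (k + 1)*(k^4 - 2*k^3 - 16*k^2 + 32*k) = k*(k + 1)*(k^3 - 2*k^2 - 16*k + 32) = k*(k - 2)*(k + 1)*(k^2 - 16) = k*(k - 4)*(k - 2)*(k + 1)*(k + 4)
(3) = (m + 3)*(m^2 + 3*m - 4) = (m - 1)*(m + 3)*(m + 4)
(4) = (t - 1)*(t^2 - 8*t + 15) = (t - 3)*(t - 1)*(t - 5)
(5) = (q + 2)*(q^3 + q^2 - 9*q - 9) = (q + 2)*(q + 3)*(q^2 - 2*q - 3) = (q + 1)*(q + 2)*(q + 3)*(q - 3)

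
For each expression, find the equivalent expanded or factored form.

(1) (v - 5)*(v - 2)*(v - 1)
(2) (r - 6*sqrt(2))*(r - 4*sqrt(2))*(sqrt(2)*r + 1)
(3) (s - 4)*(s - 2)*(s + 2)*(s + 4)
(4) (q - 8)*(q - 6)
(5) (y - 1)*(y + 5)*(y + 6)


(1) = v^3 - 8*v^2 + 17*v - 10
(2) = sqrt(2)*r^3 - 19*r^2 + 38*sqrt(2)*r + 48
(3) = s^4 - 20*s^2 + 64
(4) = q^2 - 14*q + 48
(5) = y^3 + 10*y^2 + 19*y - 30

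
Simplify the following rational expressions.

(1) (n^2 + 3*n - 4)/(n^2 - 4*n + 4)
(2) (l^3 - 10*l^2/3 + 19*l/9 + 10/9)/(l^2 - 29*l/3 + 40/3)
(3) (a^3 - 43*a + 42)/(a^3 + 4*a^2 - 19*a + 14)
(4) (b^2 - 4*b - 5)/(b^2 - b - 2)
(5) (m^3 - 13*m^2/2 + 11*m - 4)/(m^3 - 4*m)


(1) = (n^2 + 3*n - 4)/(n^2 - 4*n + 4)
(2) = (3*l^2 - 5*l - 2)/(3*l - 24)
(3) = (a - 6)/(a - 2)
(4) = (b - 5)/(b - 2)
(5) = (2*m^2 - 9*m + 4)/(2*m^2 + 4*m)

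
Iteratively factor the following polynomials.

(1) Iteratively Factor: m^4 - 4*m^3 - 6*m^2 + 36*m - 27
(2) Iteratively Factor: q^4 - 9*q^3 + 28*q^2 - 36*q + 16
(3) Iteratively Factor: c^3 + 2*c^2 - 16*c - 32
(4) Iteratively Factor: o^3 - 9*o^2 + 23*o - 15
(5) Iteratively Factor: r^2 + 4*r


(1) = (m + 3)*(m^3 - 7*m^2 + 15*m - 9) = (m - 3)*(m + 3)*(m^2 - 4*m + 3) = (m - 3)^2*(m + 3)*(m - 1)
(2) = (q - 2)*(q^3 - 7*q^2 + 14*q - 8) = (q - 2)*(q - 1)*(q^2 - 6*q + 8) = (q - 4)*(q - 2)*(q - 1)*(q - 2)
(3) = (c - 4)*(c^2 + 6*c + 8) = (c - 4)*(c + 4)*(c + 2)
(4) = (o - 5)*(o^2 - 4*o + 3) = (o - 5)*(o - 1)*(o - 3)
(5) = (r + 4)*(r)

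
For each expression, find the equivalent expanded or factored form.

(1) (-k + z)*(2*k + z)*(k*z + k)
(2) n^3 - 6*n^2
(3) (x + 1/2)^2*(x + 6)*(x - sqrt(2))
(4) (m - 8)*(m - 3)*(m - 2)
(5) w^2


(1) = -2*k^3*z - 2*k^3 + k^2*z^2 + k^2*z + k*z^3 + k*z^2
(2) = n^2*(n - 6)
(3) = x^4 - sqrt(2)*x^3 + 7*x^3 - 7*sqrt(2)*x^2 + 25*x^2/4 - 25*sqrt(2)*x/4 + 3*x/2 - 3*sqrt(2)/2
(4) = m^3 - 13*m^2 + 46*m - 48
(5) = w^2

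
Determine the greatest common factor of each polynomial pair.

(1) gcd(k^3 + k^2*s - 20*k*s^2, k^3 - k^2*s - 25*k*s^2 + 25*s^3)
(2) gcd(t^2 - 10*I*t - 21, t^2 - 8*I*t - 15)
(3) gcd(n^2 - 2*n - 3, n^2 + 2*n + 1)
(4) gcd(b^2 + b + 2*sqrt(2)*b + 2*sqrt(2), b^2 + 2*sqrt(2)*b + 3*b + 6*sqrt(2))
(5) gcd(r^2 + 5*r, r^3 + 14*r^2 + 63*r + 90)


(1) = k + 5*s
(2) = gcd((t - 7*I)*(t - 3*I), (t - 5*I)*(t - 3*I)) = t - 3*I
(3) = gcd((n - 3)*(n + 1), (n + 1)^2) = n + 1
(4) = b + 2*sqrt(2)
(5) = gcd(r*(r + 5), (r + 3)*(r + 5)*(r + 6)) = r + 5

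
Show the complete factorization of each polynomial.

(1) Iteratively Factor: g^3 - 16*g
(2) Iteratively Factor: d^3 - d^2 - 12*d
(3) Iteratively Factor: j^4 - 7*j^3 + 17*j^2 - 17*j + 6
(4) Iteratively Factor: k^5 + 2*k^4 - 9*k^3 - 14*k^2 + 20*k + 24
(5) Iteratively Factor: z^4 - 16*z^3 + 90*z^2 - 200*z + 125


(1) = (g)*(g^2 - 16) = g*(g + 4)*(g - 4)
(2) = (d)*(d^2 - d - 12) = d*(d - 4)*(d + 3)
(3) = (j - 3)*(j^3 - 4*j^2 + 5*j - 2) = (j - 3)*(j - 1)*(j^2 - 3*j + 2) = (j - 3)*(j - 2)*(j - 1)*(j - 1)
(4) = (k + 1)*(k^4 + k^3 - 10*k^2 - 4*k + 24) = (k - 2)*(k + 1)*(k^3 + 3*k^2 - 4*k - 12) = (k - 2)*(k + 1)*(k + 2)*(k^2 + k - 6) = (k - 2)^2*(k + 1)*(k + 2)*(k + 3)
(5) = (z - 1)*(z^3 - 15*z^2 + 75*z - 125) = (z - 5)*(z - 1)*(z^2 - 10*z + 25) = (z - 5)^2*(z - 1)*(z - 5)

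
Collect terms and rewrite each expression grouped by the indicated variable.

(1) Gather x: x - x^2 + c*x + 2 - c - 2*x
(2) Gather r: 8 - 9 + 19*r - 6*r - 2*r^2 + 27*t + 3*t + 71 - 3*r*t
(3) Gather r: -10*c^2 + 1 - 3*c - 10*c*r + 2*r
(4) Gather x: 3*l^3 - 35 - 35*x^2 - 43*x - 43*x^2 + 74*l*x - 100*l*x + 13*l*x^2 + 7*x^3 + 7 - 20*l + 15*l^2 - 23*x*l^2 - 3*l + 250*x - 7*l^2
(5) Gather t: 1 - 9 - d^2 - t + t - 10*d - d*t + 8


(1) = -c - x^2 + x*(c - 1) + 2
(2) = -2*r^2 + r*(13 - 3*t) + 30*t + 70
(3) = -10*c^2 - 3*c + r*(2 - 10*c) + 1
(4) = 3*l^3 + 8*l^2 - 23*l + 7*x^3 + x^2*(13*l - 78) + x*(-23*l^2 - 26*l + 207) - 28
(5) = -d^2 - d*t - 10*d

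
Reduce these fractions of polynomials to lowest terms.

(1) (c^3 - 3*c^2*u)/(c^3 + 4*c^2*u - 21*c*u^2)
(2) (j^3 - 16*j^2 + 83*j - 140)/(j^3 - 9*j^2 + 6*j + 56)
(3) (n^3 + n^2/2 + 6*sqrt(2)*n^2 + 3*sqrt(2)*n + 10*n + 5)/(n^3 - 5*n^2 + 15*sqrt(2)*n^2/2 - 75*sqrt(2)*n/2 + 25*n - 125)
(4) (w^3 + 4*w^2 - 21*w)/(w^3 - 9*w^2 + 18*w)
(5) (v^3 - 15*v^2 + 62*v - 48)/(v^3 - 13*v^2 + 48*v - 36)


(1) = c/(c + 7*u)
(2) = (j - 5)/(j + 2)
(3) = (4*n^2 + n*(2 + 4*sqrt(2)) + 2*sqrt(2))/(4*n^2 + n*(-20 + 10*sqrt(2)) - 50*sqrt(2))
(4) = (w + 7)/(w - 6)
(5) = (v - 8)/(v - 6)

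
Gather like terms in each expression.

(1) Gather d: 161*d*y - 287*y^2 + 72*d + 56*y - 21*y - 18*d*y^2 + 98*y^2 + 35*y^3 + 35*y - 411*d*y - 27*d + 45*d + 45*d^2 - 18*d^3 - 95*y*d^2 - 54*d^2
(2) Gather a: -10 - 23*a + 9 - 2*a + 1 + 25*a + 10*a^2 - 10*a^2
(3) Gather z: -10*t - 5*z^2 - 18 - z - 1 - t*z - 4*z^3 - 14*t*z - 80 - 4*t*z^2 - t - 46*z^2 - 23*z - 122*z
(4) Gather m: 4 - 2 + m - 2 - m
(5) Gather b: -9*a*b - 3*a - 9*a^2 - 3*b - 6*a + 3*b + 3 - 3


(1) = -18*d^3 + d^2*(-95*y - 9) + d*(-18*y^2 - 250*y + 90) + 35*y^3 - 189*y^2 + 70*y
(2) = 0
(3) = -11*t - 4*z^3 + z^2*(-4*t - 51) + z*(-15*t - 146) - 99
(4) = 0
(5) = -9*a^2 - 9*a*b - 9*a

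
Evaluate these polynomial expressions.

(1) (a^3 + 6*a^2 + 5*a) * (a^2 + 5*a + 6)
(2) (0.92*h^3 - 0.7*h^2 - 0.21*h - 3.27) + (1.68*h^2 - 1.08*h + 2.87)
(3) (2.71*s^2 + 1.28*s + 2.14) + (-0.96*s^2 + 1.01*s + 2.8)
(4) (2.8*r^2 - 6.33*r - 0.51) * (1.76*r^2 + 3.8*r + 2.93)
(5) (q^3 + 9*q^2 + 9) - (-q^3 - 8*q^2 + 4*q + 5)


(1) = a^5 + 11*a^4 + 41*a^3 + 61*a^2 + 30*a
(2) = 0.92*h^3 + 0.98*h^2 - 1.29*h - 0.4
(3) = 1.75*s^2 + 2.29*s + 4.94
(4) = 4.928*r^4 - 0.5008*r^3 - 16.7476*r^2 - 20.4849*r - 1.4943
(5) = 2*q^3 + 17*q^2 - 4*q + 4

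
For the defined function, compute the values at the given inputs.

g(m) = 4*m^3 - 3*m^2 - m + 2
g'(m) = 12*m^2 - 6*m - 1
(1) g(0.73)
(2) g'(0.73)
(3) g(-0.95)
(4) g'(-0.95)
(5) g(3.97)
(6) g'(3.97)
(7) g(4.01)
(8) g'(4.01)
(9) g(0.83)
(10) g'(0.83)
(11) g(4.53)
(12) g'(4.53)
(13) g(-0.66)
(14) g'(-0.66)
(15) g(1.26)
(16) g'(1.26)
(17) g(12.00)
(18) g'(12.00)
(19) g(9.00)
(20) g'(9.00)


(1) = 1.23
(2) = 1.01
(3) = -3.19
(4) = 15.53
(5) = 201.03
(6) = 164.31
(7) = 207.67
(8) = 167.90
(9) = 1.39
(10) = 2.29
(11) = 307.75
(12) = 218.07
(13) = 0.20
(14) = 8.19
(15) = 3.98
(16) = 10.49
(17) = 6470.00
(18) = 1655.00
(19) = 2666.00
(20) = 917.00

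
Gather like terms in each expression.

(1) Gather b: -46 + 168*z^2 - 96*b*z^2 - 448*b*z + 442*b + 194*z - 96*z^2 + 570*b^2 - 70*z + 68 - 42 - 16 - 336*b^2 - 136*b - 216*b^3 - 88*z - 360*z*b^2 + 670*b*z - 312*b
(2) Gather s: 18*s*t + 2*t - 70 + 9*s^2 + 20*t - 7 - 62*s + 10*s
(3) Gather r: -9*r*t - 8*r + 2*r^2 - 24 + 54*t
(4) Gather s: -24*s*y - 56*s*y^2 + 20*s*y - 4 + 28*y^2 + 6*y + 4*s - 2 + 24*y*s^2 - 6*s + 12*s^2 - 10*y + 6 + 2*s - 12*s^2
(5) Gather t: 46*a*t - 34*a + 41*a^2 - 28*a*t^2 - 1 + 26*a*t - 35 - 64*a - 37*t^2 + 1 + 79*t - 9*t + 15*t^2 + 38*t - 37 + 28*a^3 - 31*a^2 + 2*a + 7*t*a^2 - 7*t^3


(1) = -216*b^3 + b^2*(234 - 360*z) + b*(-96*z^2 + 222*z - 6) + 72*z^2 + 36*z - 36
(2) = 9*s^2 + s*(18*t - 52) + 22*t - 77
(3) = 2*r^2 + r*(-9*t - 8) + 54*t - 24
(4) = 24*s^2*y + s*(-56*y^2 - 4*y) + 28*y^2 - 4*y
(5) = 28*a^3 + 10*a^2 - 96*a - 7*t^3 + t^2*(-28*a - 22) + t*(7*a^2 + 72*a + 108) - 72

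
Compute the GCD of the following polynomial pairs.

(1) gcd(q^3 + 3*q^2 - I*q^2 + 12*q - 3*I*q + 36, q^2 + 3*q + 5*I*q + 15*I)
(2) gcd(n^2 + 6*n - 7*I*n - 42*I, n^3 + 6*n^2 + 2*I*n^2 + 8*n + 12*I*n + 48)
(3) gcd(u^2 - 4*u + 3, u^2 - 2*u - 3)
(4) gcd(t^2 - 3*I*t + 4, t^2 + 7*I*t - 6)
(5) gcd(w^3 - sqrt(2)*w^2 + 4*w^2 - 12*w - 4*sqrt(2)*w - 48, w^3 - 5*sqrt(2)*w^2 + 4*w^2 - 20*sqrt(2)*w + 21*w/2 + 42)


(1) = gcd((q + 3)*(q - 4*I)*(q + 3*I), (q + 3)*(q + 5*I)) = q + 3
(2) = n + 6
(3) = u - 3
(4) = gcd((t - 4*I)*(t + I), (t + I)*(t + 6*I)) = t + I
(5) = w + 4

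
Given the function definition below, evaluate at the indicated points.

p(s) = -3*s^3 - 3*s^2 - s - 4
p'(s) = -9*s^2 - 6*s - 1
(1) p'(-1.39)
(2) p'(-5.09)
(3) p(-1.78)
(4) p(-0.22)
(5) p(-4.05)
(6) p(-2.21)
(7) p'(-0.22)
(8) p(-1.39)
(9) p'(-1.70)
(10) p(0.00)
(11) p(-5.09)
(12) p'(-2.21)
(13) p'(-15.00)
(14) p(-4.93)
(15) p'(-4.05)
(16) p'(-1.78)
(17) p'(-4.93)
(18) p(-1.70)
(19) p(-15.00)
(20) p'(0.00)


(1) = -10.05
(2) = -203.63
(3) = 5.19
(4) = -3.89
(5) = 150.13
(6) = 15.94
(7) = -0.12
(8) = -0.35
(9) = -16.81
(10) = -4.00
(11) = 318.98
(12) = -31.70
(13) = -1936.00
(14) = 287.48
(15) = -124.32
(16) = -18.84
(17) = -190.16
(18) = 3.77
(19) = 9461.00
(20) = -1.00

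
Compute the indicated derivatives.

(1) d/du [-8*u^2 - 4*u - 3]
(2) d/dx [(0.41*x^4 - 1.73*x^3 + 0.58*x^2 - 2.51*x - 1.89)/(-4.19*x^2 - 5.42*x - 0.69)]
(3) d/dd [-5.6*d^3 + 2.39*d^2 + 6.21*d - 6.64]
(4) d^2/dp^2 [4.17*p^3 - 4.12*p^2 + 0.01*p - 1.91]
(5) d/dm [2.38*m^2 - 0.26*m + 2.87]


(1) = -16*u - 4
(2) = (-3.4358*x^5 + 0.5821*x^4 + 17.6216*x^3 - 10.0794*x^2 - 16.6386*x - 8.5119)/(17.5561*x^4 + 45.4196*x^3 + 35.1586*x^2 + 7.4796*x + 0.4761)
(3) = -16.8*d^2 + 4.78*d + 6.21
(4) = 25.02*p - 8.24
(5) = 4.76*m - 0.26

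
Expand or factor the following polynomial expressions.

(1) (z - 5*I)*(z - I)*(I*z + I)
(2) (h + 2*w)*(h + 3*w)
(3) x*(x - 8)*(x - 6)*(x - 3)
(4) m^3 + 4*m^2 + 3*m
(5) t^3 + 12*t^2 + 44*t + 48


(1) = I*z^3 + 6*z^2 + I*z^2 + 6*z - 5*I*z - 5*I
(2) = h^2 + 5*h*w + 6*w^2
(3) = x^4 - 17*x^3 + 90*x^2 - 144*x
(4) = m*(m + 1)*(m + 3)
(5) = (t + 2)*(t + 4)*(t + 6)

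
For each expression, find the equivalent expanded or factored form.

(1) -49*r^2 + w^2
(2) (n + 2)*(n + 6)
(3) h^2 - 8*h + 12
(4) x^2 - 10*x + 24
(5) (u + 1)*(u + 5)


(1) = (-7*r + w)*(7*r + w)
(2) = n^2 + 8*n + 12
(3) = (h - 6)*(h - 2)
(4) = (x - 6)*(x - 4)
(5) = u^2 + 6*u + 5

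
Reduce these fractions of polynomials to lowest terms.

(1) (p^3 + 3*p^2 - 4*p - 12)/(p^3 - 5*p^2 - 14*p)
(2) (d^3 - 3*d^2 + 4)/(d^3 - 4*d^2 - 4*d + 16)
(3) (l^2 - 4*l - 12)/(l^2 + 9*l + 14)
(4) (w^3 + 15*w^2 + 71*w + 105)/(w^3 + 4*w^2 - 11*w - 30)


(1) = (p^2 + p - 6)/(p^2 - 7*p)
(2) = (d^2 - d - 2)/(d^2 - 2*d - 8)
(3) = (l - 6)/(l + 7)
(4) = (w^2 + 10*w + 21)/(w^2 - w - 6)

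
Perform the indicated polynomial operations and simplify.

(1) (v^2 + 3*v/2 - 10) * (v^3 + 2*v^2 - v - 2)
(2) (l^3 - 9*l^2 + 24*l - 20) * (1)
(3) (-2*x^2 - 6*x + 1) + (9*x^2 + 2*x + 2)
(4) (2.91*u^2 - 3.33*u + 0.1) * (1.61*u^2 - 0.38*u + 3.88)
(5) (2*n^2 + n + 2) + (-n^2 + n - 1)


(1) = v^5 + 7*v^4/2 - 8*v^3 - 47*v^2/2 + 7*v + 20
(2) = l^3 - 9*l^2 + 24*l - 20
(3) = 7*x^2 - 4*x + 3
(4) = 4.6851*u^4 - 6.4671*u^3 + 12.7172*u^2 - 12.9584*u + 0.388
(5) = n^2 + 2*n + 1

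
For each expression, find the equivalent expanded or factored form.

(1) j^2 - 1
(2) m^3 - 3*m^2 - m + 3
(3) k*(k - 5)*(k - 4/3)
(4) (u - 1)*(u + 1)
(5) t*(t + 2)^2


(1) = (j - 1)*(j + 1)
(2) = (m - 3)*(m - 1)*(m + 1)
(3) = k^3 - 19*k^2/3 + 20*k/3
(4) = u^2 - 1
(5) = t^3 + 4*t^2 + 4*t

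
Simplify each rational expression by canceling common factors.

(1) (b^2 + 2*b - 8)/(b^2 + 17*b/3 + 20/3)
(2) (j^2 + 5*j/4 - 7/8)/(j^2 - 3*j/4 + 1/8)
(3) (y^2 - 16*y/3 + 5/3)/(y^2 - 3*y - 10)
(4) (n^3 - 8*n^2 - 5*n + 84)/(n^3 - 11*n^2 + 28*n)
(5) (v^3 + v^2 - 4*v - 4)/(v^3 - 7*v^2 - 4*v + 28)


(1) = (3*b - 6)/(3*b + 5)
(2) = (4*j + 7)/(4*j - 1)
(3) = (3*y - 1)/(3*y + 6)
(4) = (n + 3)/n
(5) = (v + 1)/(v - 7)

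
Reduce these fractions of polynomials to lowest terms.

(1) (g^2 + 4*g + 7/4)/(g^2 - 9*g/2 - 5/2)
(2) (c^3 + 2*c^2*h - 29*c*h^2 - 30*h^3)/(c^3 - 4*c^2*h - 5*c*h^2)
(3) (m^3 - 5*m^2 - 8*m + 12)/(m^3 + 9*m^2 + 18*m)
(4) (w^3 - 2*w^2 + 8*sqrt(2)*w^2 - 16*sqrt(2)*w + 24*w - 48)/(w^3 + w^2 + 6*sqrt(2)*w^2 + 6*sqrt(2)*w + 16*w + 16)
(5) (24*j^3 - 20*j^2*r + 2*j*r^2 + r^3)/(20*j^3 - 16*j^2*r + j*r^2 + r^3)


(1) = (2*g + 7)/(2*g - 10)
(2) = (c + 6*h)/c
(3) = (m^3 - 5*m^2 - 8*m + 12)/(m^3 + 9*m^2 + 18*m)
(4) = (w^2 + w*(-2 + 6*sqrt(2)) - 12*sqrt(2))/(w^2 + w*(1 + 4*sqrt(2)) + 4*sqrt(2))
(5) = (6*j + r)/(5*j + r)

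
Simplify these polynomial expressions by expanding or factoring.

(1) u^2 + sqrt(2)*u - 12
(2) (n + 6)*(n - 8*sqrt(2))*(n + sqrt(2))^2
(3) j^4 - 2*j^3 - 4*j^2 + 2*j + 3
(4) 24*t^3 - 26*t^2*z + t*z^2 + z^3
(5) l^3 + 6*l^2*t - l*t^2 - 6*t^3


(1) = (u - 2*sqrt(2))*(u + 3*sqrt(2))
(2) = n^4 - 6*sqrt(2)*n^3 + 6*n^3 - 36*sqrt(2)*n^2 - 30*n^2 - 180*n - 16*sqrt(2)*n - 96*sqrt(2)
(3) = (j - 3)*(j - 1)*(j + 1)^2
(4) = (-4*t + z)*(-t + z)*(6*t + z)
(5) = (l - t)*(l + t)*(l + 6*t)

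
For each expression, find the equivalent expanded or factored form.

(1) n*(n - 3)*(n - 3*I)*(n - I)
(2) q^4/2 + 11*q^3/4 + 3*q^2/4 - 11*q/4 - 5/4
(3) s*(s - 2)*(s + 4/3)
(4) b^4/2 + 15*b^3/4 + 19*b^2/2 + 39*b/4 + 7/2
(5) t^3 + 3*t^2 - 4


(1) = n^4 - 3*n^3 - 4*I*n^3 - 3*n^2 + 12*I*n^2 + 9*n
(2) = (q/2 + 1/2)*(q - 1)*(q + 1/2)*(q + 5)
(3) = s^3 - 2*s^2/3 - 8*s/3
(4) = (b/2 + 1/2)*(b + 1)*(b + 2)*(b + 7/2)
(5) = (t - 1)*(t + 2)^2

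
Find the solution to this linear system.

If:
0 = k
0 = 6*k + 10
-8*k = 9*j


Then:
No Solution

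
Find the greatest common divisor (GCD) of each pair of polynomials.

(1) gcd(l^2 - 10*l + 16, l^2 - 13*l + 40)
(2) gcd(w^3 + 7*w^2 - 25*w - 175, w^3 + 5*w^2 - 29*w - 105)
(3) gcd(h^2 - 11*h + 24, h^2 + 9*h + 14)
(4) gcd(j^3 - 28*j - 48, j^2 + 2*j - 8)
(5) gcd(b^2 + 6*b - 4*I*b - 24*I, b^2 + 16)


(1) = l - 8
(2) = gcd((w - 5)*(w + 5)*(w + 7), (w - 5)*(w + 3)*(w + 7)) = w^2 + 2*w - 35
(3) = gcd((h - 8)*(h - 3), (h + 2)*(h + 7)) = 1
(4) = j + 4
(5) = b - 4*I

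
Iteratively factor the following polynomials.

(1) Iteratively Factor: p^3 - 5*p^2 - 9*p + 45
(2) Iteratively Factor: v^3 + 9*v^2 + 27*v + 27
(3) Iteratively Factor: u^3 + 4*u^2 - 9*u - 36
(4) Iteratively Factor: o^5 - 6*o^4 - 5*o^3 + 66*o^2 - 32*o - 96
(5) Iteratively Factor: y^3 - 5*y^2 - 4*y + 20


(1) = (p - 3)*(p^2 - 2*p - 15) = (p - 3)*(p + 3)*(p - 5)
(2) = (v + 3)*(v^2 + 6*v + 9) = (v + 3)^2*(v + 3)
(3) = (u - 3)*(u^2 + 7*u + 12) = (u - 3)*(u + 4)*(u + 3)
(4) = (o - 4)*(o^4 - 2*o^3 - 13*o^2 + 14*o + 24) = (o - 4)^2*(o^3 + 2*o^2 - 5*o - 6) = (o - 4)^2*(o - 2)*(o^2 + 4*o + 3) = (o - 4)^2*(o - 2)*(o + 1)*(o + 3)
(5) = (y + 2)*(y^2 - 7*y + 10) = (y - 5)*(y + 2)*(y - 2)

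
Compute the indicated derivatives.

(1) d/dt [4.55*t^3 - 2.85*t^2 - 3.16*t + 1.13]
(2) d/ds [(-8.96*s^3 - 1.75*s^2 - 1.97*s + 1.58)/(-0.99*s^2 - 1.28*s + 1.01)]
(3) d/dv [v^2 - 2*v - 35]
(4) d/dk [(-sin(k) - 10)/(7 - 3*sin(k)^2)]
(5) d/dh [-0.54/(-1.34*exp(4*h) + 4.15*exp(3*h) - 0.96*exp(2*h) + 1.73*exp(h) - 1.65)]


(1) = 13.65*t^2 - 5.7*t - 3.16
(2) = (8.8704*s^4 + 22.9376*s^3 - 26.8591*s^2 - 0.4066*s + 0.0327)/(0.9801*s^4 + 2.5344*s^3 - 0.3614*s^2 - 2.5856*s + 1.0201)
(3) = 2*v - 2
(4) = (-60*sin(k) + 3*cos(k)^2 - 10)*cos(k)/(3*sin(k)^2 - 7)^2
(5) = (-2.8944*exp(3*h) + 6.723*exp(2*h) - 1.0368*exp(h) + 0.9342)*exp(h)/(1.34*exp(4*h) - 4.15*exp(3*h) + 0.96*exp(2*h) - 1.73*exp(h) + 1.65)^2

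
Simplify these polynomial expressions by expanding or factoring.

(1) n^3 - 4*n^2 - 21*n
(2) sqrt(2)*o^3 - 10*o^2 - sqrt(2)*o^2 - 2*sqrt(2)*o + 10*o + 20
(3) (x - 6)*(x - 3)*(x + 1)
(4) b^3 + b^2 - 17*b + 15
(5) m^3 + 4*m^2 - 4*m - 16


(1) = n*(n - 7)*(n + 3)
(2) = (o - 2)*(o - 5*sqrt(2))*(sqrt(2)*o + sqrt(2))
(3) = x^3 - 8*x^2 + 9*x + 18
(4) = (b - 3)*(b - 1)*(b + 5)
(5) = (m - 2)*(m + 2)*(m + 4)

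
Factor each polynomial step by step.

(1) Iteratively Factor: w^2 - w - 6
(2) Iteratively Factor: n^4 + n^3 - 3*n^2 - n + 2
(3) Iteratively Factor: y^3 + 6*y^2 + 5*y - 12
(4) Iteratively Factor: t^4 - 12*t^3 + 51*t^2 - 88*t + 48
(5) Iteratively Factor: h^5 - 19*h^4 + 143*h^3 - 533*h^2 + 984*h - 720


(1) = (w - 3)*(w + 2)
(2) = (n - 1)*(n^3 + 2*n^2 - n - 2) = (n - 1)*(n + 1)*(n^2 + n - 2) = (n - 1)*(n + 1)*(n + 2)*(n - 1)
(3) = (y + 3)*(y^2 + 3*y - 4) = (y - 1)*(y + 3)*(y + 4)
(4) = (t - 4)*(t^3 - 8*t^2 + 19*t - 12) = (t - 4)^2*(t^2 - 4*t + 3) = (t - 4)^2*(t - 3)*(t - 1)
(5) = (h - 4)*(h^4 - 15*h^3 + 83*h^2 - 201*h + 180) = (h - 5)*(h - 4)*(h^3 - 10*h^2 + 33*h - 36) = (h - 5)*(h - 4)*(h - 3)*(h^2 - 7*h + 12) = (h - 5)*(h - 4)*(h - 3)^2*(h - 4)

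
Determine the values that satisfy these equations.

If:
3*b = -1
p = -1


Then:
b = -1/3
p = -1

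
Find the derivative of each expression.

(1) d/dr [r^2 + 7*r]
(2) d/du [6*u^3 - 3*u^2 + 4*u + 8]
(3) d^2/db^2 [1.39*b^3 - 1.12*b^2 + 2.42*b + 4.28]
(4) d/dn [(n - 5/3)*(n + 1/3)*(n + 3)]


(1) = 2*r + 7
(2) = 18*u^2 - 6*u + 4
(3) = 8.34*b - 2.24
(4) = 3*n^2 + 10*n/3 - 41/9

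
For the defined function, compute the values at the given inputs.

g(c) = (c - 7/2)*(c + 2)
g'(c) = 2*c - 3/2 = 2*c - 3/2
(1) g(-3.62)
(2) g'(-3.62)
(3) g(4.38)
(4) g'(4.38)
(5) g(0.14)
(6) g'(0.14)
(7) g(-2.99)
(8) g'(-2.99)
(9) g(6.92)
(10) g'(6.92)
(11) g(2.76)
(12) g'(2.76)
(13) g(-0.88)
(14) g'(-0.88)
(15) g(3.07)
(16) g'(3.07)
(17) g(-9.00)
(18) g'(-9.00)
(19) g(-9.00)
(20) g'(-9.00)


(1) = 11.53
(2) = -8.74
(3) = 5.61
(4) = 7.26
(5) = -7.19
(6) = -1.22
(7) = 6.43
(8) = -7.48
(9) = 30.51
(10) = 12.34
(11) = -3.52
(12) = 4.02
(13) = -4.91
(14) = -3.26
(15) = -2.18
(16) = 4.64
(17) = 87.50
(18) = -19.50
(19) = 87.50
(20) = -19.50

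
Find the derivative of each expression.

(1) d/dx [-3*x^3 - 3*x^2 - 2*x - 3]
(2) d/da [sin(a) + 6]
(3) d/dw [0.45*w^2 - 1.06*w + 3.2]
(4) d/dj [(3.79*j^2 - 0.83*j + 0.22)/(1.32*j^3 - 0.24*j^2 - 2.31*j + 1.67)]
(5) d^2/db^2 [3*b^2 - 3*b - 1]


(1) = -9*x^2 - 6*x - 2
(2) = cos(a)
(3) = 0.9*w - 1.06
(4) = (-5.0028*j^4 + 2.1912*j^3 - 9.8253*j^2 + 12.7642*j - 0.8779)/(1.7424*j^6 - 0.6336*j^5 - 6.0408*j^4 + 5.5176*j^3 + 4.5345*j^2 - 7.7154*j + 2.7889)
(5) = 6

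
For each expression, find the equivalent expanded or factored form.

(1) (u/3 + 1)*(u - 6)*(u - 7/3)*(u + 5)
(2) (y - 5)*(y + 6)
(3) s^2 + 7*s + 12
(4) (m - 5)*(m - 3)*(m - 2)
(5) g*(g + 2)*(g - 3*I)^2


(1) = u^4/3 - u^3/9 - 113*u^2/9 - 13*u/3 + 70
(2) = y^2 + y - 30
(3) = (s + 3)*(s + 4)
(4) = m^3 - 10*m^2 + 31*m - 30
(5) = g^4 + 2*g^3 - 6*I*g^3 - 9*g^2 - 12*I*g^2 - 18*g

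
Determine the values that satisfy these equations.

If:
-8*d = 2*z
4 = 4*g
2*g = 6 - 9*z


Then:
d = -1/9
g = 1
z = 4/9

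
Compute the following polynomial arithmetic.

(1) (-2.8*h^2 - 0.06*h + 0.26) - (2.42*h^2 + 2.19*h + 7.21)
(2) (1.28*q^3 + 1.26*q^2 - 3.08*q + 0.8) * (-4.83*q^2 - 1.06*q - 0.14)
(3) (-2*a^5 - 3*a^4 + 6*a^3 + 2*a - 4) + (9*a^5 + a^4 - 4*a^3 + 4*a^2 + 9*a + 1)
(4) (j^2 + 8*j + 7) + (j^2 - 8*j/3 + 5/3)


(1) = -5.22*h^2 - 2.25*h - 6.95
(2) = -6.1824*q^5 - 7.4426*q^4 + 13.3616*q^3 - 0.7756*q^2 - 0.4168*q - 0.112
(3) = 7*a^5 - 2*a^4 + 2*a^3 + 4*a^2 + 11*a - 3
(4) = 2*j^2 + 16*j/3 + 26/3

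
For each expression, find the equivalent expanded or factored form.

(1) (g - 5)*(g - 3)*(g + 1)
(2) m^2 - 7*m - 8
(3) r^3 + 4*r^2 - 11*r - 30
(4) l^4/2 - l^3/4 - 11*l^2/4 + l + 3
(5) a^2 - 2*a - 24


(1) = g^3 - 7*g^2 + 7*g + 15
(2) = (m - 8)*(m + 1)
(3) = (r - 3)*(r + 2)*(r + 5)
(4) = (l/2 + 1/2)*(l - 2)*(l - 3/2)*(l + 2)
(5) = (a - 6)*(a + 4)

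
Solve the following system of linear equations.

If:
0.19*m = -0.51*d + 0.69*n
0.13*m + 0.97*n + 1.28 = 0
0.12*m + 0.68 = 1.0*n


Then:
d = 2.57
m = -7.87
n = -0.26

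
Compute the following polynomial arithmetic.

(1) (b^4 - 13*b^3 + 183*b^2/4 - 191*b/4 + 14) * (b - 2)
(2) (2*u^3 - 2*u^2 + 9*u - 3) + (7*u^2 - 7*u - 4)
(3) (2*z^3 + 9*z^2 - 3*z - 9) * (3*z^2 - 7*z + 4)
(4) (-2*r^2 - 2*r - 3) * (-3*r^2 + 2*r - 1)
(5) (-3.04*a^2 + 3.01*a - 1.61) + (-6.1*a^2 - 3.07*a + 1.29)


(1) = b^5 - 15*b^4 + 287*b^3/4 - 557*b^2/4 + 219*b/2 - 28
(2) = 2*u^3 + 5*u^2 + 2*u - 7
(3) = 6*z^5 + 13*z^4 - 64*z^3 + 30*z^2 + 51*z - 36
(4) = 6*r^4 + 2*r^3 + 7*r^2 - 4*r + 3
(5) = -9.14*a^2 - 0.06*a - 0.32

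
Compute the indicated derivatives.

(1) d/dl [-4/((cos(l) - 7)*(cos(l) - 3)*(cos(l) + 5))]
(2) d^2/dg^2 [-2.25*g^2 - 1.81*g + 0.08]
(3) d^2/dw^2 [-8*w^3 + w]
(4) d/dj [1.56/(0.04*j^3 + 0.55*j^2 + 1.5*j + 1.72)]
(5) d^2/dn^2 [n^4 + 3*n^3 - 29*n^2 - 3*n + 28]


(1) = 4*(3*sin(l)^2 + 10*cos(l) + 26)*sin(l)/((cos(l) - 7)^2*(cos(l) - 3)^2*(cos(l) + 5)^2)
(2) = -4.50000000000000
(3) = -48*w
(4) = (-0.1872*j^2 - 1.716*j - 2.34)/(0.04*j^3 + 0.55*j^2 + 1.5*j + 1.72)^2
(5) = 12*n^2 + 18*n - 58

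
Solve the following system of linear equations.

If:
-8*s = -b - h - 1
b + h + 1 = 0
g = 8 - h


Then:
b = -h - 1
g = 8 - h
s = 0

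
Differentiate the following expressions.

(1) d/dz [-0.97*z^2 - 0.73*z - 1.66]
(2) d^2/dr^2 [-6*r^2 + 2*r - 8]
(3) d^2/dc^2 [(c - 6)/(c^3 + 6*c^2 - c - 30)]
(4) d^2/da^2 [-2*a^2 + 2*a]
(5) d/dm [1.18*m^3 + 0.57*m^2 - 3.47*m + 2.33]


(1) = -1.94*z - 0.73
(2) = -12
(3) = 2*((c - 6)*(3*c^2 + 12*c - 1)^2 + (-3*c^2 - 12*c - 3*(c - 6)*(c + 2) + 1)*(c^3 + 6*c^2 - c - 30))/(c^3 + 6*c^2 - c - 30)^3
(4) = -4
(5) = 3.54*m^2 + 1.14*m - 3.47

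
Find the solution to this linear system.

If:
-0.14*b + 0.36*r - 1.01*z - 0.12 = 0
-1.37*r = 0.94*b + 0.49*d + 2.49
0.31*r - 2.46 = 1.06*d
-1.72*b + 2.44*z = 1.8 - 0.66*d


Then:
b = -1.68
d = -2.28
r = 0.15
z = 0.17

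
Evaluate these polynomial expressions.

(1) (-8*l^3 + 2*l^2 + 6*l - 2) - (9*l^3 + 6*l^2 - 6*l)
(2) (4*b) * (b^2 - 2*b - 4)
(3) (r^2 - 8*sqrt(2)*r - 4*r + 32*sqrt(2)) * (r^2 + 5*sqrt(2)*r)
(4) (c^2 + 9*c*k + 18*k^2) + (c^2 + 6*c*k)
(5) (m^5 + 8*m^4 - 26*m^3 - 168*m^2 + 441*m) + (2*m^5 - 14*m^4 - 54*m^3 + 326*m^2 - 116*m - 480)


(1) = -17*l^3 - 4*l^2 + 12*l - 2
(2) = 4*b^3 - 8*b^2 - 16*b
(3) = r^4 - 3*sqrt(2)*r^3 - 4*r^3 - 80*r^2 + 12*sqrt(2)*r^2 + 320*r
(4) = 2*c^2 + 15*c*k + 18*k^2
(5) = 3*m^5 - 6*m^4 - 80*m^3 + 158*m^2 + 325*m - 480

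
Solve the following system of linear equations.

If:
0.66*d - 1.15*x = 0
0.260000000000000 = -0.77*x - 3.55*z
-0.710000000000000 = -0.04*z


Then:
d = -143.18
x = -82.17
z = 17.75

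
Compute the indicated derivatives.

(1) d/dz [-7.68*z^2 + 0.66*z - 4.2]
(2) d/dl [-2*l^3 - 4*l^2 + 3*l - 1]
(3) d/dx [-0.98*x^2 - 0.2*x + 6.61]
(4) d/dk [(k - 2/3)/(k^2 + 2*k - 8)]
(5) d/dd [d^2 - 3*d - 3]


(1) = 0.66 - 15.36*z
(2) = -6*l^2 - 8*l + 3
(3) = -1.96*x - 0.2
(4) = (-3*k^2 + 4*k - 20)/(3*(k^4 + 4*k^3 - 12*k^2 - 32*k + 64))
(5) = 2*d - 3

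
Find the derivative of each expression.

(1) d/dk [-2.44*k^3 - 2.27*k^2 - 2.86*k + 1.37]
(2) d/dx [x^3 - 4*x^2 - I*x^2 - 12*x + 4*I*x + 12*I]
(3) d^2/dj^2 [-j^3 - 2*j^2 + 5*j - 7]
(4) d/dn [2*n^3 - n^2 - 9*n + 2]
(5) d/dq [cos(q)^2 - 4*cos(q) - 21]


(1) = -7.32*k^2 - 4.54*k - 2.86
(2) = 3*x^2 - 8*x - 2*I*x - 12 + 4*I
(3) = -6*j - 4
(4) = 6*n^2 - 2*n - 9
(5) = 2*(2 - cos(q))*sin(q)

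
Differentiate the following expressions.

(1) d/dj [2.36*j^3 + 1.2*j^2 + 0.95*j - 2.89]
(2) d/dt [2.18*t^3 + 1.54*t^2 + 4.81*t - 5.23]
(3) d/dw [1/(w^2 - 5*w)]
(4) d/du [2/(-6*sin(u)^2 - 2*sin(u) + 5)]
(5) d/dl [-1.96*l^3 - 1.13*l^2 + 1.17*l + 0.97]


(1) = 7.08*j^2 + 2.4*j + 0.95
(2) = 6.54*t^2 + 3.08*t + 4.81
(3) = (5 - 2*w)/(w^2*(w - 5)^2)
(4) = 4*(6*sin(u) + 1)*cos(u)/(6*sin(u)^2 + 2*sin(u) - 5)^2
(5) = -5.88*l^2 - 2.26*l + 1.17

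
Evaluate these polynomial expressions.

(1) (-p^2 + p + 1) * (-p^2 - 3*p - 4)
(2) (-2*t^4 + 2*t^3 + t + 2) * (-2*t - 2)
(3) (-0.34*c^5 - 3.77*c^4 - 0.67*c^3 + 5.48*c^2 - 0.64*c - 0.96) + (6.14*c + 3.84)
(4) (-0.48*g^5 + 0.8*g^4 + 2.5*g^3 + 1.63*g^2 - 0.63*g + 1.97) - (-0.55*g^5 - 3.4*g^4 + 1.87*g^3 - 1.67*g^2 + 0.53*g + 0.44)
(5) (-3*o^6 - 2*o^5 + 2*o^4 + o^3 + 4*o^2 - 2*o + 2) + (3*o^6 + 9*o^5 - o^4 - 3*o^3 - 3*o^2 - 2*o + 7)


(1) = p^4 + 2*p^3 - 7*p - 4
(2) = 4*t^5 - 4*t^3 - 2*t^2 - 6*t - 4
(3) = -0.34*c^5 - 3.77*c^4 - 0.67*c^3 + 5.48*c^2 + 5.5*c + 2.88
(4) = 0.07*g^5 + 4.2*g^4 + 0.63*g^3 + 3.3*g^2 - 1.16*g + 1.53
(5) = 7*o^5 + o^4 - 2*o^3 + o^2 - 4*o + 9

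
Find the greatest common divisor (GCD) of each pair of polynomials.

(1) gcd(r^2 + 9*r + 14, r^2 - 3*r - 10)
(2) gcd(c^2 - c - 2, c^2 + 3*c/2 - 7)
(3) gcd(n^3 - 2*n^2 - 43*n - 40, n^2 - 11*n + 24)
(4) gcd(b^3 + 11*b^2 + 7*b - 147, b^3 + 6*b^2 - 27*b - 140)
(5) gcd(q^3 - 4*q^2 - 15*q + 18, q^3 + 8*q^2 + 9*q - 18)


(1) = r + 2
(2) = c - 2
(3) = n - 8
(4) = b + 7
(5) = q^2 + 2*q - 3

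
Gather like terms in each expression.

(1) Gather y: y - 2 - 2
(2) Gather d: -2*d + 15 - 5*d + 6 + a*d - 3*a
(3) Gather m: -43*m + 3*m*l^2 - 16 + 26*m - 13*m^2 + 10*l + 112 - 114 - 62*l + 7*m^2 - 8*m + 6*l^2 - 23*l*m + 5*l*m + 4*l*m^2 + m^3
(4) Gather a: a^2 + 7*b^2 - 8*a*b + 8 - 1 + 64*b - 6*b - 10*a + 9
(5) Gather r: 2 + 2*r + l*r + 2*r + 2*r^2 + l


(1) = y - 4
(2) = -3*a + d*(a - 7) + 21
(3) = 6*l^2 - 52*l + m^3 + m^2*(4*l - 6) + m*(3*l^2 - 18*l - 25) - 18
(4) = a^2 + a*(-8*b - 10) + 7*b^2 + 58*b + 16
(5) = l + 2*r^2 + r*(l + 4) + 2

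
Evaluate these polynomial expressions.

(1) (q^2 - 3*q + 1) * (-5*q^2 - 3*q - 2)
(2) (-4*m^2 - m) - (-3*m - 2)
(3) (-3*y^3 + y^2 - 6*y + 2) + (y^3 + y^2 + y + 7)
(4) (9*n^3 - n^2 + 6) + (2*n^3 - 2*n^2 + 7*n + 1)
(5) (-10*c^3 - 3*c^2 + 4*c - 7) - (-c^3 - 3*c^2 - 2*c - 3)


(1) = -5*q^4 + 12*q^3 + 2*q^2 + 3*q - 2
(2) = -4*m^2 + 2*m + 2
(3) = -2*y^3 + 2*y^2 - 5*y + 9
(4) = 11*n^3 - 3*n^2 + 7*n + 7
(5) = -9*c^3 + 6*c - 4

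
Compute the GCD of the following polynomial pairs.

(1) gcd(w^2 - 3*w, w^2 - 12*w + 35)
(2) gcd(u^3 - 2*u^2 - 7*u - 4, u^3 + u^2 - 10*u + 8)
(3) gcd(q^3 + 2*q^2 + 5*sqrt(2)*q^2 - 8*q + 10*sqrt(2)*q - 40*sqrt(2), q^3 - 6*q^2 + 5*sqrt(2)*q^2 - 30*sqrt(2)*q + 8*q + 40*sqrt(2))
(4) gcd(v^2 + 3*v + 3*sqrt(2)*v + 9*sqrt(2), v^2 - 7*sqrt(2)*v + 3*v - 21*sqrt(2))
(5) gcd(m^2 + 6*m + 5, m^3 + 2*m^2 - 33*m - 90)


(1) = 1
(2) = gcd((u - 4)*(u + 1)^2, (u - 2)*(u - 1)*(u + 4)) = 1
(3) = gcd((q - 2)*(q + 4)*(q + 5*sqrt(2)), (q - 4)*(q - 2)*(q + 5*sqrt(2))) = q^2 + q*(-2 + 5*sqrt(2)) - 10*sqrt(2)
(4) = v + 3
(5) = m + 5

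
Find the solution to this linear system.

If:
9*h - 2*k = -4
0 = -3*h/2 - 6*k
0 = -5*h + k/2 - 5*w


Then:
h = -8/19
k = 2/19
w = 41/95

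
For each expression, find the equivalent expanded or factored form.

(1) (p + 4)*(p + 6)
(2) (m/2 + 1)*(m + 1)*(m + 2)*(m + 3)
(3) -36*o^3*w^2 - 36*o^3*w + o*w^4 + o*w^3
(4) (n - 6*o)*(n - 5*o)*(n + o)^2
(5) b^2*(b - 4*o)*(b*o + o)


(1) = p^2 + 10*p + 24
(2) = m^4/2 + 4*m^3 + 23*m^2/2 + 14*m + 6
(3) = w*(-6*o + w)*(6*o + w)*(o*w + o)
(4) = n^4 - 9*n^3*o + 9*n^2*o^2 + 49*n*o^3 + 30*o^4
(5) = b^4*o - 4*b^3*o^2 + b^3*o - 4*b^2*o^2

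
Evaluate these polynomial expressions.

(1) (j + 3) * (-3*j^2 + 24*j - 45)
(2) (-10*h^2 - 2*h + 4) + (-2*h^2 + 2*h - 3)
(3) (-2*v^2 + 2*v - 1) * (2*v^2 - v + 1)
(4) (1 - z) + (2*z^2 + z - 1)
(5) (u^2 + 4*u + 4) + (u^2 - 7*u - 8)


(1) = -3*j^3 + 15*j^2 + 27*j - 135
(2) = 1 - 12*h^2
(3) = -4*v^4 + 6*v^3 - 6*v^2 + 3*v - 1
(4) = 2*z^2
(5) = 2*u^2 - 3*u - 4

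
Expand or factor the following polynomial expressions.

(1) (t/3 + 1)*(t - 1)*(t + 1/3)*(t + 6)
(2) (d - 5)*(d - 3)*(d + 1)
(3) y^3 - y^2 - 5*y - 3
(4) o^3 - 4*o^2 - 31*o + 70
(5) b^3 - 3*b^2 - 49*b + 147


(1) = t^4/3 + 25*t^3/9 + 35*t^2/9 - 5*t - 2
(2) = d^3 - 7*d^2 + 7*d + 15
(3) = (y - 3)*(y + 1)^2
(4) = (o - 7)*(o - 2)*(o + 5)
(5) = (b - 7)*(b - 3)*(b + 7)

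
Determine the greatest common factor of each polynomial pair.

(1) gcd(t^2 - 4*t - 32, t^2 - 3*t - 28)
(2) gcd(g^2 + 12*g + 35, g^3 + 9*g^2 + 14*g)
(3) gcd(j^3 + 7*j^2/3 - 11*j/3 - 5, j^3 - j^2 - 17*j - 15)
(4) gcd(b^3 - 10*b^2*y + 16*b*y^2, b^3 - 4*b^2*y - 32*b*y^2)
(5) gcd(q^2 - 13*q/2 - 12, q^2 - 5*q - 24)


(1) = gcd((t - 8)*(t + 4), (t - 7)*(t + 4)) = t + 4
(2) = gcd((g + 5)*(g + 7), g*(g + 2)*(g + 7)) = g + 7
(3) = gcd((j - 5/3)*(j + 1)*(j + 3), (j - 5)*(j + 1)*(j + 3)) = j^2 + 4*j + 3
(4) = -b^2 + 8*b*y
(5) = q - 8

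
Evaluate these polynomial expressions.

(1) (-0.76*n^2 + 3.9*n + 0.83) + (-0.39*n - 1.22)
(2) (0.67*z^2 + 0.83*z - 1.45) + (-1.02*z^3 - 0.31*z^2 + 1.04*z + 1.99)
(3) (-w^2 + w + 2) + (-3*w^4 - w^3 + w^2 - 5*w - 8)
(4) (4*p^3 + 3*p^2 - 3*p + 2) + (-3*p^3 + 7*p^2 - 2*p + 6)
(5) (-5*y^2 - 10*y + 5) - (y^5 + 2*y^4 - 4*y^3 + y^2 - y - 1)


(1) = -0.76*n^2 + 3.51*n - 0.39
(2) = -1.02*z^3 + 0.36*z^2 + 1.87*z + 0.54
(3) = -3*w^4 - w^3 - 4*w - 6
(4) = p^3 + 10*p^2 - 5*p + 8
(5) = -y^5 - 2*y^4 + 4*y^3 - 6*y^2 - 9*y + 6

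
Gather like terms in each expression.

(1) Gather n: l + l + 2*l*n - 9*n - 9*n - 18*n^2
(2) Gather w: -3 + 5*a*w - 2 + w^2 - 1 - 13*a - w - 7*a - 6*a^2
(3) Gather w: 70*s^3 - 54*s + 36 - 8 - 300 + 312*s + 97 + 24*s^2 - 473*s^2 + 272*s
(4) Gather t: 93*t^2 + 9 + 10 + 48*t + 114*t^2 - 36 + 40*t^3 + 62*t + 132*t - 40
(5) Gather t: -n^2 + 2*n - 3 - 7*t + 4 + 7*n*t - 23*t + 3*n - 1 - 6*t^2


(1) = 2*l - 18*n^2 + n*(2*l - 18)
(2) = -6*a^2 - 20*a + w^2 + w*(5*a - 1) - 6
(3) = 70*s^3 - 449*s^2 + 530*s - 175
(4) = 40*t^3 + 207*t^2 + 242*t - 57
(5) = -n^2 + 5*n - 6*t^2 + t*(7*n - 30)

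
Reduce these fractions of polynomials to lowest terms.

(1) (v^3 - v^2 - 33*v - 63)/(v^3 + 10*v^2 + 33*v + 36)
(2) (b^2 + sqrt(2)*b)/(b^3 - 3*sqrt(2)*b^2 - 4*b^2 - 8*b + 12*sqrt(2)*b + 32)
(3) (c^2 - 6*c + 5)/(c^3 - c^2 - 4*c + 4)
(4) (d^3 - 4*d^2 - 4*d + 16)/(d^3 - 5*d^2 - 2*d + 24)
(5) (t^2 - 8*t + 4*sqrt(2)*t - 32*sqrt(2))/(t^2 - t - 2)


(1) = (v - 7)/(v + 4)
(2) = b/(b^2 + b*(-4*sqrt(2) - 4) + 16*sqrt(2))
(3) = (c - 5)/(c^2 - 4)
(4) = (d - 2)/(d - 3)
(5) = (t^2 + t*(-8 + 4*sqrt(2)) - 32*sqrt(2))/(t^2 - t - 2)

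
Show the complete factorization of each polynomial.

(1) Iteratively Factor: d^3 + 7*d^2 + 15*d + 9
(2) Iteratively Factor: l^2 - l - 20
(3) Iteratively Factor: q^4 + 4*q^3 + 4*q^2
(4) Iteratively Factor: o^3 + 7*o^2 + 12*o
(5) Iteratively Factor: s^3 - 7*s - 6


(1) = (d + 1)*(d^2 + 6*d + 9) = (d + 1)*(d + 3)*(d + 3)
(2) = (l - 5)*(l + 4)
(3) = (q + 2)*(q^3 + 2*q^2) = (q + 2)^2*(q^2) = q*(q + 2)^2*(q)
(4) = (o + 4)*(o^2 + 3*o) = o*(o + 4)*(o + 3)
(5) = (s + 1)*(s^2 - s - 6) = (s + 1)*(s + 2)*(s - 3)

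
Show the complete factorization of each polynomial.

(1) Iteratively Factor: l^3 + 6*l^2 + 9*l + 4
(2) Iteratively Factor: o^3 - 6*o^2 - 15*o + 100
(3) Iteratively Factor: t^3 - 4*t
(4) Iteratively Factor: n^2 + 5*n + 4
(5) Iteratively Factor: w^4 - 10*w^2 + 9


(1) = (l + 1)*(l^2 + 5*l + 4) = (l + 1)*(l + 4)*(l + 1)
(2) = (o - 5)*(o^2 - o - 20) = (o - 5)^2*(o + 4)
(3) = (t)*(t^2 - 4) = t*(t + 2)*(t - 2)
(4) = (n + 4)*(n + 1)
(5) = (w - 3)*(w^3 + 3*w^2 - w - 3) = (w - 3)*(w + 3)*(w^2 - 1) = (w - 3)*(w - 1)*(w + 3)*(w + 1)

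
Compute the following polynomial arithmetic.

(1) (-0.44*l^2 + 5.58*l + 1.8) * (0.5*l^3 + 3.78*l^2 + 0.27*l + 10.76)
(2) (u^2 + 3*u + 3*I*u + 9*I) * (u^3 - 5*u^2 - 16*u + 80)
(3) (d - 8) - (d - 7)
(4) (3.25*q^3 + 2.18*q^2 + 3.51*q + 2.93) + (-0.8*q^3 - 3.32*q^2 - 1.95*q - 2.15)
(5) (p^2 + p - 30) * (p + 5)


(1) = -0.22*l^5 + 1.1268*l^4 + 21.8736*l^3 + 3.5762*l^2 + 60.5268*l + 19.368
(2) = u^5 - 2*u^4 + 3*I*u^4 - 31*u^3 - 6*I*u^3 + 32*u^2 - 93*I*u^2 + 240*u + 96*I*u + 720*I
(3) = -1
(4) = 2.45*q^3 - 1.14*q^2 + 1.56*q + 0.78
(5) = p^3 + 6*p^2 - 25*p - 150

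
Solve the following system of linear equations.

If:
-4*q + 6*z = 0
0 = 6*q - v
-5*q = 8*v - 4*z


Then:
q = 0
v = 0
z = 0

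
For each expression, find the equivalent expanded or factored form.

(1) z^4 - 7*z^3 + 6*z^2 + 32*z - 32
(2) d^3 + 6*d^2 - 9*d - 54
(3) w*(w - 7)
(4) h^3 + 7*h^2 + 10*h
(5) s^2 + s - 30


(1) = (z - 4)^2*(z - 1)*(z + 2)
(2) = (d - 3)*(d + 3)*(d + 6)
(3) = w^2 - 7*w
(4) = h*(h + 2)*(h + 5)
(5) = (s - 5)*(s + 6)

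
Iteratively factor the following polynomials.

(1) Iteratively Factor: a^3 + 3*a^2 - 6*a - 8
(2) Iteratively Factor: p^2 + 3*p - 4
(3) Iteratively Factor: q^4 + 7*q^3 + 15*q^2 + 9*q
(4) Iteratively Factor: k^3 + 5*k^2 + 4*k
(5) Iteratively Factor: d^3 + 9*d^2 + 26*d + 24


(1) = (a + 1)*(a^2 + 2*a - 8) = (a + 1)*(a + 4)*(a - 2)
(2) = (p - 1)*(p + 4)
(3) = (q + 3)*(q^3 + 4*q^2 + 3*q) = (q + 1)*(q + 3)*(q^2 + 3*q) = q*(q + 1)*(q + 3)*(q + 3)
(4) = (k + 4)*(k^2 + k) = (k + 1)*(k + 4)*(k)
(5) = (d + 2)*(d^2 + 7*d + 12) = (d + 2)*(d + 4)*(d + 3)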